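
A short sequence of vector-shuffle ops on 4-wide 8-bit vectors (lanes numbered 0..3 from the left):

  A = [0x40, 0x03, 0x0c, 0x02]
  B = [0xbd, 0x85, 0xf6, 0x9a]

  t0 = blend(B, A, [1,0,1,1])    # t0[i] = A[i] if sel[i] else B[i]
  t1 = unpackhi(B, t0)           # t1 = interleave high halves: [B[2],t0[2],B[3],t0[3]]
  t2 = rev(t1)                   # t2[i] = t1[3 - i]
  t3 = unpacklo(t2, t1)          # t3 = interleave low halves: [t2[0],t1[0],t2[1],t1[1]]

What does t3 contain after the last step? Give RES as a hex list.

RES = [0x02, 0xf6, 0x9a, 0x0c]

→ t0 |40|85|0c|02|
→ t1 |f6|0c|9a|02|
→ t2 |02|9a|0c|f6|
→ t3 |02|f6|9a|0c|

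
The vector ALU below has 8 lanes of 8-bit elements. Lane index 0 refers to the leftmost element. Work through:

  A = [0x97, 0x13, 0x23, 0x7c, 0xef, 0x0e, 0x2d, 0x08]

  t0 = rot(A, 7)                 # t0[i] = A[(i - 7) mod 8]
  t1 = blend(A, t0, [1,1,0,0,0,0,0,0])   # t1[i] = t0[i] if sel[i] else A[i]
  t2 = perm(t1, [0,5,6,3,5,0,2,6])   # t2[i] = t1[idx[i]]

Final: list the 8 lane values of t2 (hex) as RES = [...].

RES = [ 0x13  0x0e  0x2d  0x7c  0x0e  0x13  0x23  0x2d ]

  t0: 13 23 7c ef 0e 2d 08 97
  t1: 13 23 23 7c ef 0e 2d 08
  t2: 13 0e 2d 7c 0e 13 23 2d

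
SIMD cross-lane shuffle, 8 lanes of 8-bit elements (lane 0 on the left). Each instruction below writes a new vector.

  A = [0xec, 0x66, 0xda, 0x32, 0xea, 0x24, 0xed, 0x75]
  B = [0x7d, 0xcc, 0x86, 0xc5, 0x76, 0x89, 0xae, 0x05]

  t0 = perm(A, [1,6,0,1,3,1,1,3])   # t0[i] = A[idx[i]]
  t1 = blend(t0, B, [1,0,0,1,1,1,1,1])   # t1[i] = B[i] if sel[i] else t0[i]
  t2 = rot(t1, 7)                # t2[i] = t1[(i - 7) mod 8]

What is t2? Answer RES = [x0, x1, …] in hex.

→ t0 |66|ed|ec|66|32|66|66|32|
→ t1 |7d|ed|ec|c5|76|89|ae|05|
→ t2 |ed|ec|c5|76|89|ae|05|7d|

RES = [ 0xed  0xec  0xc5  0x76  0x89  0xae  0x05  0x7d ]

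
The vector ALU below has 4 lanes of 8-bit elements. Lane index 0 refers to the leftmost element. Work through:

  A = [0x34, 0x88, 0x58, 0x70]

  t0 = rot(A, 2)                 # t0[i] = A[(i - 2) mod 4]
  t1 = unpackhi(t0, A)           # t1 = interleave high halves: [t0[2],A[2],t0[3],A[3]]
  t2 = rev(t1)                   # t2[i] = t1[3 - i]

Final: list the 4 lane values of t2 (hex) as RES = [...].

RES = [0x70, 0x88, 0x58, 0x34]

  t0: 58 70 34 88
  t1: 34 58 88 70
  t2: 70 88 58 34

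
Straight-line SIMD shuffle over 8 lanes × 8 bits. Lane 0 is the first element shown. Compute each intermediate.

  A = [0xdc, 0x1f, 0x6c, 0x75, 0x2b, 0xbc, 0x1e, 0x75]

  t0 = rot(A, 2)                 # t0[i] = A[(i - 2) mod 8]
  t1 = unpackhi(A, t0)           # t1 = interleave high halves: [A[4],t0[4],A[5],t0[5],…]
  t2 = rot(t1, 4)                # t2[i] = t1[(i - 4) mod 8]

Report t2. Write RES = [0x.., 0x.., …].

t0 = [0x1e, 0x75, 0xdc, 0x1f, 0x6c, 0x75, 0x2b, 0xbc]
t1 = [0x2b, 0x6c, 0xbc, 0x75, 0x1e, 0x2b, 0x75, 0xbc]
t2 = [0x1e, 0x2b, 0x75, 0xbc, 0x2b, 0x6c, 0xbc, 0x75]

RES = [0x1e, 0x2b, 0x75, 0xbc, 0x2b, 0x6c, 0xbc, 0x75]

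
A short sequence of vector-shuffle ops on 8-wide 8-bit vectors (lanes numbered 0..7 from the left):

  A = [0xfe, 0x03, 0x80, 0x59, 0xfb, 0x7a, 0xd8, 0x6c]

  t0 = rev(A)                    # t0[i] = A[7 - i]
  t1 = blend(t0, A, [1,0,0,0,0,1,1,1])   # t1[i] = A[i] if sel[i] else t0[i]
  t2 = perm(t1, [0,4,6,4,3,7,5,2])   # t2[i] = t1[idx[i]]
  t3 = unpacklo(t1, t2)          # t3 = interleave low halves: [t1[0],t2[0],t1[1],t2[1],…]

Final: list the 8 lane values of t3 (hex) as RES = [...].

RES = [0xfe, 0xfe, 0xd8, 0x59, 0x7a, 0xd8, 0xfb, 0x59]

→ t0 |6c|d8|7a|fb|59|80|03|fe|
→ t1 |fe|d8|7a|fb|59|7a|d8|6c|
→ t2 |fe|59|d8|59|fb|6c|7a|7a|
→ t3 |fe|fe|d8|59|7a|d8|fb|59|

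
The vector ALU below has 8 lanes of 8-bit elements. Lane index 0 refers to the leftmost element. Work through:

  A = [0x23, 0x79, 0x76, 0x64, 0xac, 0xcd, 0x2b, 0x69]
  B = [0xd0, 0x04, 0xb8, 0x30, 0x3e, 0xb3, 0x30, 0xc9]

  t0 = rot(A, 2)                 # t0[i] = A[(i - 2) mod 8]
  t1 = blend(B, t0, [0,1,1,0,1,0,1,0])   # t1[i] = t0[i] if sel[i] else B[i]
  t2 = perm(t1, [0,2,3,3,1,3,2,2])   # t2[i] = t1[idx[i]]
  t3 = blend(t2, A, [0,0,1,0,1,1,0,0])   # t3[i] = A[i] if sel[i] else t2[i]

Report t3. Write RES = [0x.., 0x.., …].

RES = [ 0xd0  0x23  0x76  0x30  0xac  0xcd  0x23  0x23 ]

t0 = [0x2b, 0x69, 0x23, 0x79, 0x76, 0x64, 0xac, 0xcd]
t1 = [0xd0, 0x69, 0x23, 0x30, 0x76, 0xb3, 0xac, 0xc9]
t2 = [0xd0, 0x23, 0x30, 0x30, 0x69, 0x30, 0x23, 0x23]
t3 = [0xd0, 0x23, 0x76, 0x30, 0xac, 0xcd, 0x23, 0x23]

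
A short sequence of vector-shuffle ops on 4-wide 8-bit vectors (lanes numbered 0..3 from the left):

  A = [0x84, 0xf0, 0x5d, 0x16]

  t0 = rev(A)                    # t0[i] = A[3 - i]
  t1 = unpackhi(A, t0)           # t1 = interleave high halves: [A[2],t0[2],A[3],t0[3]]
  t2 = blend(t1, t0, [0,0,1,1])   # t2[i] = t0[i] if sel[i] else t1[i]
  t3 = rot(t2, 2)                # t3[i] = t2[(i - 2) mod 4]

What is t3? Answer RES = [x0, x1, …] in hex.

RES = [0xf0, 0x84, 0x5d, 0xf0]

→ t0 |16|5d|f0|84|
→ t1 |5d|f0|16|84|
→ t2 |5d|f0|f0|84|
→ t3 |f0|84|5d|f0|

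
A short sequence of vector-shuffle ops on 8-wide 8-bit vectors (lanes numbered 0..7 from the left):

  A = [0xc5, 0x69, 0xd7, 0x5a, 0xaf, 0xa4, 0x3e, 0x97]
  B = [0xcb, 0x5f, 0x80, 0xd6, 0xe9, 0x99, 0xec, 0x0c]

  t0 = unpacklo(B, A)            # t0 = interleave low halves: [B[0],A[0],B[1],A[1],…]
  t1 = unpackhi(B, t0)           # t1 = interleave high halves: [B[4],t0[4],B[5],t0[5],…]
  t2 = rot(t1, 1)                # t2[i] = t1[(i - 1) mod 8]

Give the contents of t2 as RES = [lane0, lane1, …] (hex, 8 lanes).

RES = [ 0x5a  0xe9  0x80  0x99  0xd7  0xec  0xd6  0x0c ]

→ t0 |cb|c5|5f|69|80|d7|d6|5a|
→ t1 |e9|80|99|d7|ec|d6|0c|5a|
→ t2 |5a|e9|80|99|d7|ec|d6|0c|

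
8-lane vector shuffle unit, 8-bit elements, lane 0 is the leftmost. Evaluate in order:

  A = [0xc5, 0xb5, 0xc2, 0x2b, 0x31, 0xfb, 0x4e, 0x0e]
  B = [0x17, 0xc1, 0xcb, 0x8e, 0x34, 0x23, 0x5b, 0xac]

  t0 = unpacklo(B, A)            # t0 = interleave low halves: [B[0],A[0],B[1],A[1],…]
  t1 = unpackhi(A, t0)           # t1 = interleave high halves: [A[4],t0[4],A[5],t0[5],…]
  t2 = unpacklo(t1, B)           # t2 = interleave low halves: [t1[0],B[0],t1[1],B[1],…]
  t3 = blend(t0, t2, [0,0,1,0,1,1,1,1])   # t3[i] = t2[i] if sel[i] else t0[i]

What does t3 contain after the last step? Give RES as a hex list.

RES = [ 0x17  0xc5  0xcb  0xb5  0xfb  0xcb  0xc2  0x8e ]

t0 = [0x17, 0xc5, 0xc1, 0xb5, 0xcb, 0xc2, 0x8e, 0x2b]
t1 = [0x31, 0xcb, 0xfb, 0xc2, 0x4e, 0x8e, 0x0e, 0x2b]
t2 = [0x31, 0x17, 0xcb, 0xc1, 0xfb, 0xcb, 0xc2, 0x8e]
t3 = [0x17, 0xc5, 0xcb, 0xb5, 0xfb, 0xcb, 0xc2, 0x8e]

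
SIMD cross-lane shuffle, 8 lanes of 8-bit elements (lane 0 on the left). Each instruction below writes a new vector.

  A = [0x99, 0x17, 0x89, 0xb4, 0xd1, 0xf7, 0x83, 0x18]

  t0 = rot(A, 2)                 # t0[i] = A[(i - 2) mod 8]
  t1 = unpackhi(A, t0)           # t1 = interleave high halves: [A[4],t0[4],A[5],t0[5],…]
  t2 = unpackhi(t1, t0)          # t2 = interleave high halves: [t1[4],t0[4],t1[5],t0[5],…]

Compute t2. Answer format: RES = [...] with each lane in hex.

t0 = [0x83, 0x18, 0x99, 0x17, 0x89, 0xb4, 0xd1, 0xf7]
t1 = [0xd1, 0x89, 0xf7, 0xb4, 0x83, 0xd1, 0x18, 0xf7]
t2 = [0x83, 0x89, 0xd1, 0xb4, 0x18, 0xd1, 0xf7, 0xf7]

RES = [0x83, 0x89, 0xd1, 0xb4, 0x18, 0xd1, 0xf7, 0xf7]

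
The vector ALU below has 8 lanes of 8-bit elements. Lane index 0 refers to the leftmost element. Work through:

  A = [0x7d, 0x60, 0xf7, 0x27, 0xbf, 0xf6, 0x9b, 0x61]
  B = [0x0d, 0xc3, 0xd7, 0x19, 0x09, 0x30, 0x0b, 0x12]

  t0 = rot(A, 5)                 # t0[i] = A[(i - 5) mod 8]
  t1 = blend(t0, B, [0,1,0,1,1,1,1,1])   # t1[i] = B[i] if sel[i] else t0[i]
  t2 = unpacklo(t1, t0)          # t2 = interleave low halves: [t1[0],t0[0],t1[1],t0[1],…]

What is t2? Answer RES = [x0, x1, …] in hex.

RES = [ 0x27  0x27  0xc3  0xbf  0xf6  0xf6  0x19  0x9b ]

  t0: 27 bf f6 9b 61 7d 60 f7
  t1: 27 c3 f6 19 09 30 0b 12
  t2: 27 27 c3 bf f6 f6 19 9b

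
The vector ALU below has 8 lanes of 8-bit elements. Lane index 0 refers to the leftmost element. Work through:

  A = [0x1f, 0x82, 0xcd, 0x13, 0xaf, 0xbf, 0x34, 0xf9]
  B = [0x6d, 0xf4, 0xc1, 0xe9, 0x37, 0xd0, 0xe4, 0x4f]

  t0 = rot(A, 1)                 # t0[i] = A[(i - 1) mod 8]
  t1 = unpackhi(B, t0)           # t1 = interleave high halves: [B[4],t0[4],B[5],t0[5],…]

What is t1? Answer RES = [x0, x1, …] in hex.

RES = [ 0x37  0x13  0xd0  0xaf  0xe4  0xbf  0x4f  0x34 ]

t0 = [0xf9, 0x1f, 0x82, 0xcd, 0x13, 0xaf, 0xbf, 0x34]
t1 = [0x37, 0x13, 0xd0, 0xaf, 0xe4, 0xbf, 0x4f, 0x34]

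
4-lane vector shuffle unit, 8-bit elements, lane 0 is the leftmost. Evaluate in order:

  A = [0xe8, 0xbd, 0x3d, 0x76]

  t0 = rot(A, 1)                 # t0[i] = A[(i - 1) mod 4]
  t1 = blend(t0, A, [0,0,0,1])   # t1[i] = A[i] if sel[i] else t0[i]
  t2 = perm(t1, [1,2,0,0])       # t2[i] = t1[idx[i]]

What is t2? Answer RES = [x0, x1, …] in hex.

RES = [ 0xe8  0xbd  0x76  0x76 ]

→ t0 |76|e8|bd|3d|
→ t1 |76|e8|bd|76|
→ t2 |e8|bd|76|76|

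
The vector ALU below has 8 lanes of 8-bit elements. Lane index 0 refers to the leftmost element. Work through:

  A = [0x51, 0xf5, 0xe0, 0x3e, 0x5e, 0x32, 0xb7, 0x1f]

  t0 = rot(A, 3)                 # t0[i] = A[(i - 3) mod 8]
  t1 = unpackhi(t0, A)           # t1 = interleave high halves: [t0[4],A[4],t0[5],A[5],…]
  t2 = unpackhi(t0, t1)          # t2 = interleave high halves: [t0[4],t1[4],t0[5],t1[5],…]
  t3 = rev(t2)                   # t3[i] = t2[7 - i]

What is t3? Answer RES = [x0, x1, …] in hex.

  t0: 32 b7 1f 51 f5 e0 3e 5e
  t1: f5 5e e0 32 3e b7 5e 1f
  t2: f5 3e e0 b7 3e 5e 5e 1f
  t3: 1f 5e 5e 3e b7 e0 3e f5

RES = [0x1f, 0x5e, 0x5e, 0x3e, 0xb7, 0xe0, 0x3e, 0xf5]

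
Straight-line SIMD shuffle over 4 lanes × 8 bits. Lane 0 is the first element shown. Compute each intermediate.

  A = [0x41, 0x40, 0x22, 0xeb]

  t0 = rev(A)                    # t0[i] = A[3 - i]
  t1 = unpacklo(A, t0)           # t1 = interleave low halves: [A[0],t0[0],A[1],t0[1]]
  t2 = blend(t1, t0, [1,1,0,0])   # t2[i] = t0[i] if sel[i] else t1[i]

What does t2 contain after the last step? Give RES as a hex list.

RES = [ 0xeb  0x22  0x40  0x22 ]

t0 = [0xeb, 0x22, 0x40, 0x41]
t1 = [0x41, 0xeb, 0x40, 0x22]
t2 = [0xeb, 0x22, 0x40, 0x22]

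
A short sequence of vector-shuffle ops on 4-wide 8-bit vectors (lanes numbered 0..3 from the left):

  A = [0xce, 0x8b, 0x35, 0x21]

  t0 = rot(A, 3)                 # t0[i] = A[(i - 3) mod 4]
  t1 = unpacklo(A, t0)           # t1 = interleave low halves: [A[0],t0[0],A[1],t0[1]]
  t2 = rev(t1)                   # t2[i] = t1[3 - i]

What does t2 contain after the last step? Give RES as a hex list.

RES = [0x35, 0x8b, 0x8b, 0xce]

  t0: 8b 35 21 ce
  t1: ce 8b 8b 35
  t2: 35 8b 8b ce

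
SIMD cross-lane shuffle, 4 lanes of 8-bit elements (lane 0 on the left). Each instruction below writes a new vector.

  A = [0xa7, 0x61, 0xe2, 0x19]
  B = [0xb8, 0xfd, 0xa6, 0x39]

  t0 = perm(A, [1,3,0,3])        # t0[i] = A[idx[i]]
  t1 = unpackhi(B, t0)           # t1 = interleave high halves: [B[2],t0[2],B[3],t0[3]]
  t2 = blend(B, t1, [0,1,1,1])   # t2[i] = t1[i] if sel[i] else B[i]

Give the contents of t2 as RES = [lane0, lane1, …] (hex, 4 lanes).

RES = [ 0xb8  0xa7  0x39  0x19 ]

t0 = [0x61, 0x19, 0xa7, 0x19]
t1 = [0xa6, 0xa7, 0x39, 0x19]
t2 = [0xb8, 0xa7, 0x39, 0x19]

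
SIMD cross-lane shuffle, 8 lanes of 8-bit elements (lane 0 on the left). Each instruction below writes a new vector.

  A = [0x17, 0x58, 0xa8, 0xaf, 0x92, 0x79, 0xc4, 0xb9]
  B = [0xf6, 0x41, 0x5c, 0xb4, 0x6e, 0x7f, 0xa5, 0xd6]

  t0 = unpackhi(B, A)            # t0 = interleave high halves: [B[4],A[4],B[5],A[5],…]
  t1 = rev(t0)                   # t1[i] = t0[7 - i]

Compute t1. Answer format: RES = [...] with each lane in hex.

  t0: 6e 92 7f 79 a5 c4 d6 b9
  t1: b9 d6 c4 a5 79 7f 92 6e

RES = [0xb9, 0xd6, 0xc4, 0xa5, 0x79, 0x7f, 0x92, 0x6e]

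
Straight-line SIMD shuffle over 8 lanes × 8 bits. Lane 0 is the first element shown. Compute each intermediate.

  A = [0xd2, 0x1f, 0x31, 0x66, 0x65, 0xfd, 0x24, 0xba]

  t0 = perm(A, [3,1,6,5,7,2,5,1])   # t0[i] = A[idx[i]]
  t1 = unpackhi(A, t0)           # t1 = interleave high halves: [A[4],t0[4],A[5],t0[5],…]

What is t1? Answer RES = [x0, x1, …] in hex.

RES = [ 0x65  0xba  0xfd  0x31  0x24  0xfd  0xba  0x1f ]

t0 = [0x66, 0x1f, 0x24, 0xfd, 0xba, 0x31, 0xfd, 0x1f]
t1 = [0x65, 0xba, 0xfd, 0x31, 0x24, 0xfd, 0xba, 0x1f]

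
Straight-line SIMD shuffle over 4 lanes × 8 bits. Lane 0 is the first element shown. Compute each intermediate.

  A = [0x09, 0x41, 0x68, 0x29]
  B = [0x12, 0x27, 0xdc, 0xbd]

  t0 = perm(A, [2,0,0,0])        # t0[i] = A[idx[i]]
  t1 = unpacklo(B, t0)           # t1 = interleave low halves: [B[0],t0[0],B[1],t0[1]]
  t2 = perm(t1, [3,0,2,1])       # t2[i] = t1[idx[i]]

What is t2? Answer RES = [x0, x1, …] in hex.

  t0: 68 09 09 09
  t1: 12 68 27 09
  t2: 09 12 27 68

RES = [ 0x09  0x12  0x27  0x68 ]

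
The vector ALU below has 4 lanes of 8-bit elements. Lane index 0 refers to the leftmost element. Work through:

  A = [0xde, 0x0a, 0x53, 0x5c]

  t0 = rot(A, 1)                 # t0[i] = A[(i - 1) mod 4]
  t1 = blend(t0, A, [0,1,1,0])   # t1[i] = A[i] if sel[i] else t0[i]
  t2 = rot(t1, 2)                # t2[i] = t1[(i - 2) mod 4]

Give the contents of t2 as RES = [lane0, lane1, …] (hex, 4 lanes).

  t0: 5c de 0a 53
  t1: 5c 0a 53 53
  t2: 53 53 5c 0a

RES = [0x53, 0x53, 0x5c, 0x0a]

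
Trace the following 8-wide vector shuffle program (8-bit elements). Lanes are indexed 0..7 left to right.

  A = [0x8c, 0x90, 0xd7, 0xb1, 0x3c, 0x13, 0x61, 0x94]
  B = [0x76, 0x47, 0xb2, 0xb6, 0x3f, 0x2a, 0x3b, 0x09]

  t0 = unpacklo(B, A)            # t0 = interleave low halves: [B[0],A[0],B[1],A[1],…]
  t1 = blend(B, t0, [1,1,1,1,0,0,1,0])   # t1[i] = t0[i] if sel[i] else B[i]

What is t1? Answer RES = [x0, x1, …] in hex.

RES = [ 0x76  0x8c  0x47  0x90  0x3f  0x2a  0xb6  0x09 ]

→ t0 |76|8c|47|90|b2|d7|b6|b1|
→ t1 |76|8c|47|90|3f|2a|b6|09|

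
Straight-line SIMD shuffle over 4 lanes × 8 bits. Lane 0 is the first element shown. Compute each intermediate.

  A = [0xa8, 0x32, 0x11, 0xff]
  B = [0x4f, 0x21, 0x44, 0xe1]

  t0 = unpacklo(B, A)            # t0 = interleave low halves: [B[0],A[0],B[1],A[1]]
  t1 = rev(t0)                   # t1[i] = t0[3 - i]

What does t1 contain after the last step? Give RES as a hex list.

RES = [0x32, 0x21, 0xa8, 0x4f]

  t0: 4f a8 21 32
  t1: 32 21 a8 4f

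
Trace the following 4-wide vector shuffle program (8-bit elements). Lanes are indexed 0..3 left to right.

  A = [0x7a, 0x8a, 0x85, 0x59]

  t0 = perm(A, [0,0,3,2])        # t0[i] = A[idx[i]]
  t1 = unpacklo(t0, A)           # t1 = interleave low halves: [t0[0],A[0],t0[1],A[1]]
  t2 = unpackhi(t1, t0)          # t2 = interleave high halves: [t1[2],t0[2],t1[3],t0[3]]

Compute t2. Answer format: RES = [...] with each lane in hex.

→ t0 |7a|7a|59|85|
→ t1 |7a|7a|7a|8a|
→ t2 |7a|59|8a|85|

RES = [ 0x7a  0x59  0x8a  0x85 ]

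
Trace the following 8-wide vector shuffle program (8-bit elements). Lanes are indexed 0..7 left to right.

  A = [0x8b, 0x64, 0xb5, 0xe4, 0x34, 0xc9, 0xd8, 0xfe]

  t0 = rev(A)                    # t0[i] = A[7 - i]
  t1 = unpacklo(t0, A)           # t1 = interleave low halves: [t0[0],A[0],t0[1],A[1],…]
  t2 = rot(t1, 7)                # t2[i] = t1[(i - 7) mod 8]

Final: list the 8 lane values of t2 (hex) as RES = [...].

t0 = [0xfe, 0xd8, 0xc9, 0x34, 0xe4, 0xb5, 0x64, 0x8b]
t1 = [0xfe, 0x8b, 0xd8, 0x64, 0xc9, 0xb5, 0x34, 0xe4]
t2 = [0x8b, 0xd8, 0x64, 0xc9, 0xb5, 0x34, 0xe4, 0xfe]

RES = [0x8b, 0xd8, 0x64, 0xc9, 0xb5, 0x34, 0xe4, 0xfe]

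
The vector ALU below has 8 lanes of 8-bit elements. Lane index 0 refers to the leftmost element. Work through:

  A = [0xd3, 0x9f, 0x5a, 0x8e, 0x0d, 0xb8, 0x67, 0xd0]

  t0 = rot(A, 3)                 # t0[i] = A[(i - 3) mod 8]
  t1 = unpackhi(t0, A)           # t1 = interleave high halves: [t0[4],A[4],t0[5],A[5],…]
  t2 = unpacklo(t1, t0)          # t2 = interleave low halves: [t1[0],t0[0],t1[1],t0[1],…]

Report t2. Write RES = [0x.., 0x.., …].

  t0: b8 67 d0 d3 9f 5a 8e 0d
  t1: 9f 0d 5a b8 8e 67 0d d0
  t2: 9f b8 0d 67 5a d0 b8 d3

RES = [ 0x9f  0xb8  0x0d  0x67  0x5a  0xd0  0xb8  0xd3 ]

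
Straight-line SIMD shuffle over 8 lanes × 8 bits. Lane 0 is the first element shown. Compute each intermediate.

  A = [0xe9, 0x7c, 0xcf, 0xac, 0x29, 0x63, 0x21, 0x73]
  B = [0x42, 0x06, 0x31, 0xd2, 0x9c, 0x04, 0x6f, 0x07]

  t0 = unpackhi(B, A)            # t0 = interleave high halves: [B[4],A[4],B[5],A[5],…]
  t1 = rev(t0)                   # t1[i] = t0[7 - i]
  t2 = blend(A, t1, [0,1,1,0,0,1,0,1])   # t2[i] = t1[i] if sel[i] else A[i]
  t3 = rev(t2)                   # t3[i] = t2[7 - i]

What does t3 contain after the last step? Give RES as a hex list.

RES = [ 0x9c  0x21  0x04  0x29  0xac  0x21  0x07  0xe9 ]

t0 = [0x9c, 0x29, 0x04, 0x63, 0x6f, 0x21, 0x07, 0x73]
t1 = [0x73, 0x07, 0x21, 0x6f, 0x63, 0x04, 0x29, 0x9c]
t2 = [0xe9, 0x07, 0x21, 0xac, 0x29, 0x04, 0x21, 0x9c]
t3 = [0x9c, 0x21, 0x04, 0x29, 0xac, 0x21, 0x07, 0xe9]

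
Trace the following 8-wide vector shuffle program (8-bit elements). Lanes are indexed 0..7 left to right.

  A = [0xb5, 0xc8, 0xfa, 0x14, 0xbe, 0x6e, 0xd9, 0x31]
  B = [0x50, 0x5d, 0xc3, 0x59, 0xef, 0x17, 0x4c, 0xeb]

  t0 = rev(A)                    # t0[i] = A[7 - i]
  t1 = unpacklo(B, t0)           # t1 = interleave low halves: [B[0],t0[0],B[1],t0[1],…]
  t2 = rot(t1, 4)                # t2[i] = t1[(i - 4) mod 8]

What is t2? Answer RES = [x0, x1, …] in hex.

  t0: 31 d9 6e be 14 fa c8 b5
  t1: 50 31 5d d9 c3 6e 59 be
  t2: c3 6e 59 be 50 31 5d d9

RES = [ 0xc3  0x6e  0x59  0xbe  0x50  0x31  0x5d  0xd9 ]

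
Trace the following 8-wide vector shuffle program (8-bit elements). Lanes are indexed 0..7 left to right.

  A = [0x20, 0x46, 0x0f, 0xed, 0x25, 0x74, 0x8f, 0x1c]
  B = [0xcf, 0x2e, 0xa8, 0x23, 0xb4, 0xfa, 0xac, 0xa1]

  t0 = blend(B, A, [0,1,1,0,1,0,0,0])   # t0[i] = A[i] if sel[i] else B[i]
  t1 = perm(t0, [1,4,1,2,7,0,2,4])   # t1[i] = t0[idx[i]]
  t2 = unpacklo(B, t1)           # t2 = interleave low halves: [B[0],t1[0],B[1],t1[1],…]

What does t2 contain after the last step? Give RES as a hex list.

t0 = [0xcf, 0x46, 0x0f, 0x23, 0x25, 0xfa, 0xac, 0xa1]
t1 = [0x46, 0x25, 0x46, 0x0f, 0xa1, 0xcf, 0x0f, 0x25]
t2 = [0xcf, 0x46, 0x2e, 0x25, 0xa8, 0x46, 0x23, 0x0f]

RES = [0xcf, 0x46, 0x2e, 0x25, 0xa8, 0x46, 0x23, 0x0f]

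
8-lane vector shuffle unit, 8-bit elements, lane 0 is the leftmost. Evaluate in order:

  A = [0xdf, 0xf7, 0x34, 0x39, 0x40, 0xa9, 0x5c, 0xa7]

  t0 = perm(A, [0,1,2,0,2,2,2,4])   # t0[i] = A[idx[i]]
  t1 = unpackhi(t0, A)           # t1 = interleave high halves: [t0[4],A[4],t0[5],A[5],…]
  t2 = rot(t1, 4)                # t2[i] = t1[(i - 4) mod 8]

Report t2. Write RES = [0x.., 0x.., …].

RES = [ 0x34  0x5c  0x40  0xa7  0x34  0x40  0x34  0xa9 ]

→ t0 |df|f7|34|df|34|34|34|40|
→ t1 |34|40|34|a9|34|5c|40|a7|
→ t2 |34|5c|40|a7|34|40|34|a9|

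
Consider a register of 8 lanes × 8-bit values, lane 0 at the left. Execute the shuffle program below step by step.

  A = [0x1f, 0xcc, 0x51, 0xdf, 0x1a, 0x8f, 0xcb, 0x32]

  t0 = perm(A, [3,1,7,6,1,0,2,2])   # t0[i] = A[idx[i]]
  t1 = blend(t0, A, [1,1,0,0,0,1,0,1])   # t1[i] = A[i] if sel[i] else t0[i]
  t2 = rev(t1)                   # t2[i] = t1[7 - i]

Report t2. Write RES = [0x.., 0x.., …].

RES = [ 0x32  0x51  0x8f  0xcc  0xcb  0x32  0xcc  0x1f ]

→ t0 |df|cc|32|cb|cc|1f|51|51|
→ t1 |1f|cc|32|cb|cc|8f|51|32|
→ t2 |32|51|8f|cc|cb|32|cc|1f|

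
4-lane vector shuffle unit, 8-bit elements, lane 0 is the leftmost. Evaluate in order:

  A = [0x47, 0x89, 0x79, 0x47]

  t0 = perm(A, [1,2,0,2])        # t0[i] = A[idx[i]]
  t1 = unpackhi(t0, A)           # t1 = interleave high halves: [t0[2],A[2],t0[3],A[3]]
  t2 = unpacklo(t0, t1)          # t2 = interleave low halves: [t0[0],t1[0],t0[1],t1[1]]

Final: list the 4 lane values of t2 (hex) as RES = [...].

RES = [0x89, 0x47, 0x79, 0x79]

t0 = [0x89, 0x79, 0x47, 0x79]
t1 = [0x47, 0x79, 0x79, 0x47]
t2 = [0x89, 0x47, 0x79, 0x79]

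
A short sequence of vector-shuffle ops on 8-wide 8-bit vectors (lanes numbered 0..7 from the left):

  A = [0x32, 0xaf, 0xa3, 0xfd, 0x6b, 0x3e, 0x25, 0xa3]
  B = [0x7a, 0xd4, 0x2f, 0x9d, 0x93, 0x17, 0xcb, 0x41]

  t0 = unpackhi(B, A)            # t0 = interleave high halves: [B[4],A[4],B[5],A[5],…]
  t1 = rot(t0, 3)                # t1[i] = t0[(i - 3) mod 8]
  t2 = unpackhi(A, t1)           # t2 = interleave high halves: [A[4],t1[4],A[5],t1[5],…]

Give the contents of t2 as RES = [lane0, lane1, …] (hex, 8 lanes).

RES = [ 0x6b  0x6b  0x3e  0x17  0x25  0x3e  0xa3  0xcb ]

→ t0 |93|6b|17|3e|cb|25|41|a3|
→ t1 |25|41|a3|93|6b|17|3e|cb|
→ t2 |6b|6b|3e|17|25|3e|a3|cb|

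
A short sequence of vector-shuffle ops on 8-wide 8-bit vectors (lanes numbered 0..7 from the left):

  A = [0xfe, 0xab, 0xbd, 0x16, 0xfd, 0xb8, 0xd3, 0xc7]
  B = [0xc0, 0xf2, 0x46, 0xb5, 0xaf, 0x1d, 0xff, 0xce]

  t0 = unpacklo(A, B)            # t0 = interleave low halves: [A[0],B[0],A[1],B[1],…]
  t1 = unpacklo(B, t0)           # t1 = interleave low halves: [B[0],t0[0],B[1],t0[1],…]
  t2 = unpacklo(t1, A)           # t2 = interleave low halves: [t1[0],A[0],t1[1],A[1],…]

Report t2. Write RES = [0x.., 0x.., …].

  t0: fe c0 ab f2 bd 46 16 b5
  t1: c0 fe f2 c0 46 ab b5 f2
  t2: c0 fe fe ab f2 bd c0 16

RES = [ 0xc0  0xfe  0xfe  0xab  0xf2  0xbd  0xc0  0x16 ]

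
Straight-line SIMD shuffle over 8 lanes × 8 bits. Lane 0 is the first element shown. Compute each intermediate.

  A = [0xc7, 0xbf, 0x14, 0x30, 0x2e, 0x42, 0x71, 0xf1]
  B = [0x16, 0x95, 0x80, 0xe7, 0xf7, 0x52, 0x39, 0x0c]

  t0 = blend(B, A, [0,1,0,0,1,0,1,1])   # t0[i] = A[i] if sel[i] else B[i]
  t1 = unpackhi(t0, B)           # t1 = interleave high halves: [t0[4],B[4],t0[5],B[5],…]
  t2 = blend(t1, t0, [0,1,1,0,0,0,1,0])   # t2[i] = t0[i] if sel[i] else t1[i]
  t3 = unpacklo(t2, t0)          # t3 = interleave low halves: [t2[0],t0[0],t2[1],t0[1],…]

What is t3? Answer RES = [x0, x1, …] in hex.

RES = [0x2e, 0x16, 0xbf, 0xbf, 0x80, 0x80, 0x52, 0xe7]

→ t0 |16|bf|80|e7|2e|52|71|f1|
→ t1 |2e|f7|52|52|71|39|f1|0c|
→ t2 |2e|bf|80|52|71|39|71|0c|
→ t3 |2e|16|bf|bf|80|80|52|e7|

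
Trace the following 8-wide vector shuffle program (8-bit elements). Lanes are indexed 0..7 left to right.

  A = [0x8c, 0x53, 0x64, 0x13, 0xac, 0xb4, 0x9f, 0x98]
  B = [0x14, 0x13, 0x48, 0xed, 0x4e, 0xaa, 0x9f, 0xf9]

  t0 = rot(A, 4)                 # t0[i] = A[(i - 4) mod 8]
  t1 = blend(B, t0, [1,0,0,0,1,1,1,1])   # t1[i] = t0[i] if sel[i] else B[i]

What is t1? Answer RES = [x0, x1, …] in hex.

→ t0 |ac|b4|9f|98|8c|53|64|13|
→ t1 |ac|13|48|ed|8c|53|64|13|

RES = [ 0xac  0x13  0x48  0xed  0x8c  0x53  0x64  0x13 ]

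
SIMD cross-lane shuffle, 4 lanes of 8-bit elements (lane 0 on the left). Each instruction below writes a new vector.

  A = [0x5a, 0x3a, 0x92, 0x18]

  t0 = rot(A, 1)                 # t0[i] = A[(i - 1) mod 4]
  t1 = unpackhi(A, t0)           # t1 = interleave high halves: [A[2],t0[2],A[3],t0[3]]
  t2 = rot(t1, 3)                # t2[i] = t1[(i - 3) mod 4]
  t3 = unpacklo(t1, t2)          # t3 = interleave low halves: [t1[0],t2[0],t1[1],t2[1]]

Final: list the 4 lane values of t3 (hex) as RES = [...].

RES = [0x92, 0x3a, 0x3a, 0x18]

t0 = [0x18, 0x5a, 0x3a, 0x92]
t1 = [0x92, 0x3a, 0x18, 0x92]
t2 = [0x3a, 0x18, 0x92, 0x92]
t3 = [0x92, 0x3a, 0x3a, 0x18]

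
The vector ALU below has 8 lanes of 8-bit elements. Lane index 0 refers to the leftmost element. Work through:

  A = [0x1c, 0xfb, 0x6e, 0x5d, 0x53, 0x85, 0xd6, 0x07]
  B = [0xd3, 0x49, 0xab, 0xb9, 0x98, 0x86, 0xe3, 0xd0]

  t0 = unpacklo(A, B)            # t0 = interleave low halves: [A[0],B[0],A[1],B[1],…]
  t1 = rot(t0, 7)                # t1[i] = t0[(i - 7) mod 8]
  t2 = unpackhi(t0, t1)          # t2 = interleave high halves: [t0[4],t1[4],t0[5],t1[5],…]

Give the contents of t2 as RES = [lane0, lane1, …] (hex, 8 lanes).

RES = [ 0x6e  0xab  0xab  0x5d  0x5d  0xb9  0xb9  0x1c ]

t0 = [0x1c, 0xd3, 0xfb, 0x49, 0x6e, 0xab, 0x5d, 0xb9]
t1 = [0xd3, 0xfb, 0x49, 0x6e, 0xab, 0x5d, 0xb9, 0x1c]
t2 = [0x6e, 0xab, 0xab, 0x5d, 0x5d, 0xb9, 0xb9, 0x1c]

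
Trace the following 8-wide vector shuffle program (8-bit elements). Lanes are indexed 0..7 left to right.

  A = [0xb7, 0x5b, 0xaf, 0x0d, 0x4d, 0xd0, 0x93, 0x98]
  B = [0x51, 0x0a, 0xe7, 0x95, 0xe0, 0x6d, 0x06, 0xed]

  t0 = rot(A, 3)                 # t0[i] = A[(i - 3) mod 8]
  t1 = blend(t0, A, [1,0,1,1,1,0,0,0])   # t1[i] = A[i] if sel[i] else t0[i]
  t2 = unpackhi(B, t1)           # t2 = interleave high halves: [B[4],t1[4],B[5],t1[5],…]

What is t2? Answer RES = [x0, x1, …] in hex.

RES = [ 0xe0  0x4d  0x6d  0xaf  0x06  0x0d  0xed  0x4d ]

  t0: d0 93 98 b7 5b af 0d 4d
  t1: b7 93 af 0d 4d af 0d 4d
  t2: e0 4d 6d af 06 0d ed 4d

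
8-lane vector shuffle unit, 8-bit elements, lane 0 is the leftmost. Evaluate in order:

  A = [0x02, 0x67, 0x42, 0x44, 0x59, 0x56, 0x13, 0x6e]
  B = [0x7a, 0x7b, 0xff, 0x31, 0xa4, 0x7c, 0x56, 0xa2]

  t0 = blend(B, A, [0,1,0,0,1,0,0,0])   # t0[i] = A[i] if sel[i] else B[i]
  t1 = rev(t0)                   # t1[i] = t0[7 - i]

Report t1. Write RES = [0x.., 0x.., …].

RES = [ 0xa2  0x56  0x7c  0x59  0x31  0xff  0x67  0x7a ]

→ t0 |7a|67|ff|31|59|7c|56|a2|
→ t1 |a2|56|7c|59|31|ff|67|7a|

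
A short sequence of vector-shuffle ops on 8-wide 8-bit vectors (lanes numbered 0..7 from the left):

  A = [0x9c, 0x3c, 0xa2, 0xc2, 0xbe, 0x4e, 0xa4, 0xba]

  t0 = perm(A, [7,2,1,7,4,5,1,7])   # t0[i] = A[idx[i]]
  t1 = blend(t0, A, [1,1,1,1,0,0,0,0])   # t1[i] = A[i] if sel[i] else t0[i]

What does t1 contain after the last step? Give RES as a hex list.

  t0: ba a2 3c ba be 4e 3c ba
  t1: 9c 3c a2 c2 be 4e 3c ba

RES = [0x9c, 0x3c, 0xa2, 0xc2, 0xbe, 0x4e, 0x3c, 0xba]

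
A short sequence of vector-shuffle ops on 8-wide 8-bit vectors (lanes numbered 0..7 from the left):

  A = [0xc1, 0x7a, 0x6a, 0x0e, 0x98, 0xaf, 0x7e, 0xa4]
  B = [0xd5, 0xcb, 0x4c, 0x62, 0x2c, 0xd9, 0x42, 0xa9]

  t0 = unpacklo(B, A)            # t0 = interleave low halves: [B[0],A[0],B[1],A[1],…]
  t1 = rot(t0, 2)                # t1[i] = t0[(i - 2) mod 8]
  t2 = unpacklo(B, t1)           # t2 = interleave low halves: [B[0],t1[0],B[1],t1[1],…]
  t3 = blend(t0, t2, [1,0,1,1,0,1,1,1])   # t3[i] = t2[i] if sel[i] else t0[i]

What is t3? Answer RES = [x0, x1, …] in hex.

RES = [ 0xd5  0xc1  0xcb  0x0e  0x4c  0xd5  0x62  0xc1 ]

  t0: d5 c1 cb 7a 4c 6a 62 0e
  t1: 62 0e d5 c1 cb 7a 4c 6a
  t2: d5 62 cb 0e 4c d5 62 c1
  t3: d5 c1 cb 0e 4c d5 62 c1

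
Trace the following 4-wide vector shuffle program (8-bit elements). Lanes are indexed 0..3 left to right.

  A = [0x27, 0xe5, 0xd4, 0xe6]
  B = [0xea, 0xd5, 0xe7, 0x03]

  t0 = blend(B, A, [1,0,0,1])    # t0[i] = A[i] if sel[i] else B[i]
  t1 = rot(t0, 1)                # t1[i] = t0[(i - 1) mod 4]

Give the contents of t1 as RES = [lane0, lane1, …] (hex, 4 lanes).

RES = [0xe6, 0x27, 0xd5, 0xe7]

t0 = [0x27, 0xd5, 0xe7, 0xe6]
t1 = [0xe6, 0x27, 0xd5, 0xe7]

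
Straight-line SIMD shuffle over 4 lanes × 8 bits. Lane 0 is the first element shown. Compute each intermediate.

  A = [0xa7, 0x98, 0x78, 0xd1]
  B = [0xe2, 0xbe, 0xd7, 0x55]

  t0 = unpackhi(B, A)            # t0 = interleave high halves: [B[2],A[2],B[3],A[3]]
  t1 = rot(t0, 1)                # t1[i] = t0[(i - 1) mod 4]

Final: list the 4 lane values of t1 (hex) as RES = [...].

RES = [ 0xd1  0xd7  0x78  0x55 ]

t0 = [0xd7, 0x78, 0x55, 0xd1]
t1 = [0xd1, 0xd7, 0x78, 0x55]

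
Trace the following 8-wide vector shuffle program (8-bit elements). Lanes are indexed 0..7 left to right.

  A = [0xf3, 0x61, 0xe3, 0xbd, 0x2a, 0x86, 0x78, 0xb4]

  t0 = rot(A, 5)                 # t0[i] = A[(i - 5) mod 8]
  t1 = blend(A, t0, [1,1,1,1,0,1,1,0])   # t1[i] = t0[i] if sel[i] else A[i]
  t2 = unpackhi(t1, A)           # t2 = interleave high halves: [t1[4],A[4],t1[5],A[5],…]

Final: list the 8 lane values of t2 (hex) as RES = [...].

RES = [ 0x2a  0x2a  0xf3  0x86  0x61  0x78  0xb4  0xb4 ]

t0 = [0xbd, 0x2a, 0x86, 0x78, 0xb4, 0xf3, 0x61, 0xe3]
t1 = [0xbd, 0x2a, 0x86, 0x78, 0x2a, 0xf3, 0x61, 0xb4]
t2 = [0x2a, 0x2a, 0xf3, 0x86, 0x61, 0x78, 0xb4, 0xb4]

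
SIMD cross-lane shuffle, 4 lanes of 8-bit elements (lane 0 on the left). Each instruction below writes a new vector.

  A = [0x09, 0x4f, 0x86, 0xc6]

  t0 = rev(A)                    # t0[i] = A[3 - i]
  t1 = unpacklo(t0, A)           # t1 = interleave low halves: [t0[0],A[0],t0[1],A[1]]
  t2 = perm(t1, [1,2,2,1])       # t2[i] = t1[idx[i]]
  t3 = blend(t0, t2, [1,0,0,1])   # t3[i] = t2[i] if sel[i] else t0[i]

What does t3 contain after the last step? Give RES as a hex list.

t0 = [0xc6, 0x86, 0x4f, 0x09]
t1 = [0xc6, 0x09, 0x86, 0x4f]
t2 = [0x09, 0x86, 0x86, 0x09]
t3 = [0x09, 0x86, 0x4f, 0x09]

RES = [0x09, 0x86, 0x4f, 0x09]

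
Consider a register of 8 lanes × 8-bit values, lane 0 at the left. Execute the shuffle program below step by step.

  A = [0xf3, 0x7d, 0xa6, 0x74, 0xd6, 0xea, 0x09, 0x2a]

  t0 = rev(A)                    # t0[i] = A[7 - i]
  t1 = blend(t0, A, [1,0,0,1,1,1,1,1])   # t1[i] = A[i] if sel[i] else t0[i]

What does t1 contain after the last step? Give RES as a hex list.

→ t0 |2a|09|ea|d6|74|a6|7d|f3|
→ t1 |f3|09|ea|74|d6|ea|09|2a|

RES = [ 0xf3  0x09  0xea  0x74  0xd6  0xea  0x09  0x2a ]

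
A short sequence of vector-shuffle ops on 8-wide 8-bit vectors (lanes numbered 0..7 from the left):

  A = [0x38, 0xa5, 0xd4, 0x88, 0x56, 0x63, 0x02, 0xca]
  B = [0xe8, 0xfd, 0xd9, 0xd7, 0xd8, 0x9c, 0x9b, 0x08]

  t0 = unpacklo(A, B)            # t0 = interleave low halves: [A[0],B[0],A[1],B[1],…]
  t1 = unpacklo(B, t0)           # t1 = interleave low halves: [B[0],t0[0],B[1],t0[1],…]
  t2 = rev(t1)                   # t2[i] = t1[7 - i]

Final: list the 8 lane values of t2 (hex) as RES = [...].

t0 = [0x38, 0xe8, 0xa5, 0xfd, 0xd4, 0xd9, 0x88, 0xd7]
t1 = [0xe8, 0x38, 0xfd, 0xe8, 0xd9, 0xa5, 0xd7, 0xfd]
t2 = [0xfd, 0xd7, 0xa5, 0xd9, 0xe8, 0xfd, 0x38, 0xe8]

RES = [0xfd, 0xd7, 0xa5, 0xd9, 0xe8, 0xfd, 0x38, 0xe8]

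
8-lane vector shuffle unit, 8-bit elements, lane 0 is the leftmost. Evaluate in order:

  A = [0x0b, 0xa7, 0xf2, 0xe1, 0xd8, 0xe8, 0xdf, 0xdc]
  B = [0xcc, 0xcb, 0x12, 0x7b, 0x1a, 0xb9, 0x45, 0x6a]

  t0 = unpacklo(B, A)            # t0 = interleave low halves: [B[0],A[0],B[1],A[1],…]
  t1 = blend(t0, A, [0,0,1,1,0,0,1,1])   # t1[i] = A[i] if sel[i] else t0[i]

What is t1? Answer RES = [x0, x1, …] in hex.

t0 = [0xcc, 0x0b, 0xcb, 0xa7, 0x12, 0xf2, 0x7b, 0xe1]
t1 = [0xcc, 0x0b, 0xf2, 0xe1, 0x12, 0xf2, 0xdf, 0xdc]

RES = [ 0xcc  0x0b  0xf2  0xe1  0x12  0xf2  0xdf  0xdc ]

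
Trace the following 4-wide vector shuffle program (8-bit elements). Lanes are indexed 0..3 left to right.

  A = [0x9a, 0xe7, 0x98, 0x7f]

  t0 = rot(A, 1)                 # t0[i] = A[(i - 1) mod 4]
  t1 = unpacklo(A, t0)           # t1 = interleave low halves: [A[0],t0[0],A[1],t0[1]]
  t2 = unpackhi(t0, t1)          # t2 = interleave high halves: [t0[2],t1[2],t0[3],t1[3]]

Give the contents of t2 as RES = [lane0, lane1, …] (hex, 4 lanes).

RES = [0xe7, 0xe7, 0x98, 0x9a]

→ t0 |7f|9a|e7|98|
→ t1 |9a|7f|e7|9a|
→ t2 |e7|e7|98|9a|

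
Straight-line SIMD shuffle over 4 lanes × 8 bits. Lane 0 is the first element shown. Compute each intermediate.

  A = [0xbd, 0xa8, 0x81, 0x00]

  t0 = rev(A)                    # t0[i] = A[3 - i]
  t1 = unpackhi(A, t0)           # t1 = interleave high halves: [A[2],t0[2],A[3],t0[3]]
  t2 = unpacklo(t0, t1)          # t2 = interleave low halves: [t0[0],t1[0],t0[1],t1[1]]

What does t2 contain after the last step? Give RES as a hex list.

→ t0 |00|81|a8|bd|
→ t1 |81|a8|00|bd|
→ t2 |00|81|81|a8|

RES = [0x00, 0x81, 0x81, 0xa8]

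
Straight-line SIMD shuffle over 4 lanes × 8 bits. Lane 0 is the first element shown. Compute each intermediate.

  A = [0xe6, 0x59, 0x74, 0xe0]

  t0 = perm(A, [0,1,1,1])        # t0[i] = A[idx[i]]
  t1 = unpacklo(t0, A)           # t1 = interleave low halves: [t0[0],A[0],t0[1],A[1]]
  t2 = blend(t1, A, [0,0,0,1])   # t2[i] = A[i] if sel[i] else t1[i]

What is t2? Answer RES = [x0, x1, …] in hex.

RES = [ 0xe6  0xe6  0x59  0xe0 ]

  t0: e6 59 59 59
  t1: e6 e6 59 59
  t2: e6 e6 59 e0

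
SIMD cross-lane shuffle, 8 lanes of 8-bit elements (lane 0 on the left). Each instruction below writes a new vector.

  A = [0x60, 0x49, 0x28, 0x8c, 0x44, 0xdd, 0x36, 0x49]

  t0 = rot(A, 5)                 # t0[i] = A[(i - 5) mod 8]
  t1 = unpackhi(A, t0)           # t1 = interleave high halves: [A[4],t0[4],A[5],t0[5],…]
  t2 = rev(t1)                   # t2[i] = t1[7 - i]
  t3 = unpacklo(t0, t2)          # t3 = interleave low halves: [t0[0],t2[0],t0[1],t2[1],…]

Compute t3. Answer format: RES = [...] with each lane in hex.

RES = [0x8c, 0x28, 0x44, 0x49, 0xdd, 0x49, 0x36, 0x36]

  t0: 8c 44 dd 36 49 60 49 28
  t1: 44 49 dd 60 36 49 49 28
  t2: 28 49 49 36 60 dd 49 44
  t3: 8c 28 44 49 dd 49 36 36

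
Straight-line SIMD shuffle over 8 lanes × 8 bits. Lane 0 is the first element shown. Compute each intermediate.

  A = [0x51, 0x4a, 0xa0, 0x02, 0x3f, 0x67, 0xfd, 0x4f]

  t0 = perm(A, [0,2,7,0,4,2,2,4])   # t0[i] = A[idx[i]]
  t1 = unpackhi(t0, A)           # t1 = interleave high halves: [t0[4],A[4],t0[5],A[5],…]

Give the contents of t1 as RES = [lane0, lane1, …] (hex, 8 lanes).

RES = [ 0x3f  0x3f  0xa0  0x67  0xa0  0xfd  0x3f  0x4f ]

t0 = [0x51, 0xa0, 0x4f, 0x51, 0x3f, 0xa0, 0xa0, 0x3f]
t1 = [0x3f, 0x3f, 0xa0, 0x67, 0xa0, 0xfd, 0x3f, 0x4f]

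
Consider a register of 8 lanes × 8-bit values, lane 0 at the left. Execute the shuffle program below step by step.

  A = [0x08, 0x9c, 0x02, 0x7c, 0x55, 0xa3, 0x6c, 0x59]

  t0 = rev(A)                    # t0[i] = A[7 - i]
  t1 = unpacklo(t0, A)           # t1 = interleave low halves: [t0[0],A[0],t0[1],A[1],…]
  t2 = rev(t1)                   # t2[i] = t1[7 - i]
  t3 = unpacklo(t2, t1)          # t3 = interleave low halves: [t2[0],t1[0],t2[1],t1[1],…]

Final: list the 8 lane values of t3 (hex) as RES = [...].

RES = [0x7c, 0x59, 0x55, 0x08, 0x02, 0x6c, 0xa3, 0x9c]

→ t0 |59|6c|a3|55|7c|02|9c|08|
→ t1 |59|08|6c|9c|a3|02|55|7c|
→ t2 |7c|55|02|a3|9c|6c|08|59|
→ t3 |7c|59|55|08|02|6c|a3|9c|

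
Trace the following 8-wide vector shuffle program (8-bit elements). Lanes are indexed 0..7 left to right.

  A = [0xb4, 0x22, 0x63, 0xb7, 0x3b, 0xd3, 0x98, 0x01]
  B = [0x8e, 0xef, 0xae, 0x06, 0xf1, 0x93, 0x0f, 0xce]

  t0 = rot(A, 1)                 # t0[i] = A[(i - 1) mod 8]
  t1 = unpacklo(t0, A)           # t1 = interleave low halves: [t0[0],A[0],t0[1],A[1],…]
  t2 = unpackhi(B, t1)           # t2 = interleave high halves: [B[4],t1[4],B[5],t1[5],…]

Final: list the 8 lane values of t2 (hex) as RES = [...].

RES = [ 0xf1  0x22  0x93  0x63  0x0f  0x63  0xce  0xb7 ]

→ t0 |01|b4|22|63|b7|3b|d3|98|
→ t1 |01|b4|b4|22|22|63|63|b7|
→ t2 |f1|22|93|63|0f|63|ce|b7|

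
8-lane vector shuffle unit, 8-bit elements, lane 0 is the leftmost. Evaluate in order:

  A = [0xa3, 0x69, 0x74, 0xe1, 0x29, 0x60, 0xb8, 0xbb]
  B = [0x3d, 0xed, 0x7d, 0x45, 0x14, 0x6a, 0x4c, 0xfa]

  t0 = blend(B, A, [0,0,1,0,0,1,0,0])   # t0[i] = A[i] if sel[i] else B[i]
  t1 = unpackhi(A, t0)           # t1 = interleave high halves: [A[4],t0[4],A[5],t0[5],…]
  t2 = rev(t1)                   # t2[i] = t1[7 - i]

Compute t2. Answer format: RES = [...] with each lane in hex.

RES = [0xfa, 0xbb, 0x4c, 0xb8, 0x60, 0x60, 0x14, 0x29]

  t0: 3d ed 74 45 14 60 4c fa
  t1: 29 14 60 60 b8 4c bb fa
  t2: fa bb 4c b8 60 60 14 29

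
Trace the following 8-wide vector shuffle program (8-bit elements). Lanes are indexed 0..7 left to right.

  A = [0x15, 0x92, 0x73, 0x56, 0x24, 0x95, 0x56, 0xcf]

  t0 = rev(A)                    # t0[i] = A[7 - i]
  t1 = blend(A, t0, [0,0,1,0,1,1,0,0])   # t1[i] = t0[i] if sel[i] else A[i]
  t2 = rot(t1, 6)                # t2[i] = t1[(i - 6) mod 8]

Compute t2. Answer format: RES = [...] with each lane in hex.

t0 = [0xcf, 0x56, 0x95, 0x24, 0x56, 0x73, 0x92, 0x15]
t1 = [0x15, 0x92, 0x95, 0x56, 0x56, 0x73, 0x56, 0xcf]
t2 = [0x95, 0x56, 0x56, 0x73, 0x56, 0xcf, 0x15, 0x92]

RES = [ 0x95  0x56  0x56  0x73  0x56  0xcf  0x15  0x92 ]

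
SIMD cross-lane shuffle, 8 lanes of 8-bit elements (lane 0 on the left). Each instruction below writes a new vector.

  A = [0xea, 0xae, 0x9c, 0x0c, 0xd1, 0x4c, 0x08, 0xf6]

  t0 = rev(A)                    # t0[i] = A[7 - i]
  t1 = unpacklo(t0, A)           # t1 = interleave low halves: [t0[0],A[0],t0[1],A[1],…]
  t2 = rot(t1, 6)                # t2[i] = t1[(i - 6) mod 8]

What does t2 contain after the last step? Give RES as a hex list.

t0 = [0xf6, 0x08, 0x4c, 0xd1, 0x0c, 0x9c, 0xae, 0xea]
t1 = [0xf6, 0xea, 0x08, 0xae, 0x4c, 0x9c, 0xd1, 0x0c]
t2 = [0x08, 0xae, 0x4c, 0x9c, 0xd1, 0x0c, 0xf6, 0xea]

RES = [0x08, 0xae, 0x4c, 0x9c, 0xd1, 0x0c, 0xf6, 0xea]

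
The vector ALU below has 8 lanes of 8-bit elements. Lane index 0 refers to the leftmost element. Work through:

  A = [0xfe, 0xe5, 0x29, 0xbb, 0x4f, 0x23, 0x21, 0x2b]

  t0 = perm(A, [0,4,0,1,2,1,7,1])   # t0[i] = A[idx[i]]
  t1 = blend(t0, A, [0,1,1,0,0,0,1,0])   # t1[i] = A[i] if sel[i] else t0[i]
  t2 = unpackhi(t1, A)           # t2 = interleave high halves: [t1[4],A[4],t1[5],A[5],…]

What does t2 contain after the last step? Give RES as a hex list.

→ t0 |fe|4f|fe|e5|29|e5|2b|e5|
→ t1 |fe|e5|29|e5|29|e5|21|e5|
→ t2 |29|4f|e5|23|21|21|e5|2b|

RES = [ 0x29  0x4f  0xe5  0x23  0x21  0x21  0xe5  0x2b ]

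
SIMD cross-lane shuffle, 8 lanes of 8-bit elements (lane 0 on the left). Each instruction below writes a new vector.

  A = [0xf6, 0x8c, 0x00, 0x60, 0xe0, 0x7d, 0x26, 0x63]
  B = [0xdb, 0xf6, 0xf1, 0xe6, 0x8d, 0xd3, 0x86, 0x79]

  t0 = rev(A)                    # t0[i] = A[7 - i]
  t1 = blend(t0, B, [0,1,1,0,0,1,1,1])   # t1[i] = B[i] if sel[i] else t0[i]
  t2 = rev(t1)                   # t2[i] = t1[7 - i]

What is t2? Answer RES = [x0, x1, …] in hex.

RES = [0x79, 0x86, 0xd3, 0x60, 0xe0, 0xf1, 0xf6, 0x63]

→ t0 |63|26|7d|e0|60|00|8c|f6|
→ t1 |63|f6|f1|e0|60|d3|86|79|
→ t2 |79|86|d3|60|e0|f1|f6|63|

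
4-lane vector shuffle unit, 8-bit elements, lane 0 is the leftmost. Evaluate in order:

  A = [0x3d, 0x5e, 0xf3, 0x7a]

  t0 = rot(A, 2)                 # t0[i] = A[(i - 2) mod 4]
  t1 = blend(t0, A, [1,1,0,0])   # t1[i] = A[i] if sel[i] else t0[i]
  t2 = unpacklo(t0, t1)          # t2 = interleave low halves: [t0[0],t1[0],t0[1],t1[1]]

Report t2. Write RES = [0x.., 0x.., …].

RES = [0xf3, 0x3d, 0x7a, 0x5e]

→ t0 |f3|7a|3d|5e|
→ t1 |3d|5e|3d|5e|
→ t2 |f3|3d|7a|5e|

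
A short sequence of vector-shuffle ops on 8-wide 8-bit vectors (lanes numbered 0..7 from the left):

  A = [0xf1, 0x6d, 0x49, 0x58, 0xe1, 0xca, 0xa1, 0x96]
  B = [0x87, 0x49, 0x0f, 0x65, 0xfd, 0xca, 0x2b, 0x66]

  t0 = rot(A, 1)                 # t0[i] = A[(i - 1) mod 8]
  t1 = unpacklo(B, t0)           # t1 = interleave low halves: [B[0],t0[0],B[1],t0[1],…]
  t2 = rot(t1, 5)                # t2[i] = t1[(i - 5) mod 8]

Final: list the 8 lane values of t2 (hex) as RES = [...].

RES = [0xf1, 0x0f, 0x6d, 0x65, 0x49, 0x87, 0x96, 0x49]

t0 = [0x96, 0xf1, 0x6d, 0x49, 0x58, 0xe1, 0xca, 0xa1]
t1 = [0x87, 0x96, 0x49, 0xf1, 0x0f, 0x6d, 0x65, 0x49]
t2 = [0xf1, 0x0f, 0x6d, 0x65, 0x49, 0x87, 0x96, 0x49]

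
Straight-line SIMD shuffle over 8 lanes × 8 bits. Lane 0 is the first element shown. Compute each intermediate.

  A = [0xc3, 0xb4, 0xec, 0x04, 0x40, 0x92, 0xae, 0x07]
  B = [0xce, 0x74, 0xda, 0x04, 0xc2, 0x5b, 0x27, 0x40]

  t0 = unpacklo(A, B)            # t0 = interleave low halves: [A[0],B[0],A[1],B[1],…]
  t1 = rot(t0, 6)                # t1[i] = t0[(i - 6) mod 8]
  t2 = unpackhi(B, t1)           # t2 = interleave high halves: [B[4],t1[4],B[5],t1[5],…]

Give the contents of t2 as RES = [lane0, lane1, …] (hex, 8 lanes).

RES = [ 0xc2  0x04  0x5b  0x04  0x27  0xc3  0x40  0xce ]

t0 = [0xc3, 0xce, 0xb4, 0x74, 0xec, 0xda, 0x04, 0x04]
t1 = [0xb4, 0x74, 0xec, 0xda, 0x04, 0x04, 0xc3, 0xce]
t2 = [0xc2, 0x04, 0x5b, 0x04, 0x27, 0xc3, 0x40, 0xce]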